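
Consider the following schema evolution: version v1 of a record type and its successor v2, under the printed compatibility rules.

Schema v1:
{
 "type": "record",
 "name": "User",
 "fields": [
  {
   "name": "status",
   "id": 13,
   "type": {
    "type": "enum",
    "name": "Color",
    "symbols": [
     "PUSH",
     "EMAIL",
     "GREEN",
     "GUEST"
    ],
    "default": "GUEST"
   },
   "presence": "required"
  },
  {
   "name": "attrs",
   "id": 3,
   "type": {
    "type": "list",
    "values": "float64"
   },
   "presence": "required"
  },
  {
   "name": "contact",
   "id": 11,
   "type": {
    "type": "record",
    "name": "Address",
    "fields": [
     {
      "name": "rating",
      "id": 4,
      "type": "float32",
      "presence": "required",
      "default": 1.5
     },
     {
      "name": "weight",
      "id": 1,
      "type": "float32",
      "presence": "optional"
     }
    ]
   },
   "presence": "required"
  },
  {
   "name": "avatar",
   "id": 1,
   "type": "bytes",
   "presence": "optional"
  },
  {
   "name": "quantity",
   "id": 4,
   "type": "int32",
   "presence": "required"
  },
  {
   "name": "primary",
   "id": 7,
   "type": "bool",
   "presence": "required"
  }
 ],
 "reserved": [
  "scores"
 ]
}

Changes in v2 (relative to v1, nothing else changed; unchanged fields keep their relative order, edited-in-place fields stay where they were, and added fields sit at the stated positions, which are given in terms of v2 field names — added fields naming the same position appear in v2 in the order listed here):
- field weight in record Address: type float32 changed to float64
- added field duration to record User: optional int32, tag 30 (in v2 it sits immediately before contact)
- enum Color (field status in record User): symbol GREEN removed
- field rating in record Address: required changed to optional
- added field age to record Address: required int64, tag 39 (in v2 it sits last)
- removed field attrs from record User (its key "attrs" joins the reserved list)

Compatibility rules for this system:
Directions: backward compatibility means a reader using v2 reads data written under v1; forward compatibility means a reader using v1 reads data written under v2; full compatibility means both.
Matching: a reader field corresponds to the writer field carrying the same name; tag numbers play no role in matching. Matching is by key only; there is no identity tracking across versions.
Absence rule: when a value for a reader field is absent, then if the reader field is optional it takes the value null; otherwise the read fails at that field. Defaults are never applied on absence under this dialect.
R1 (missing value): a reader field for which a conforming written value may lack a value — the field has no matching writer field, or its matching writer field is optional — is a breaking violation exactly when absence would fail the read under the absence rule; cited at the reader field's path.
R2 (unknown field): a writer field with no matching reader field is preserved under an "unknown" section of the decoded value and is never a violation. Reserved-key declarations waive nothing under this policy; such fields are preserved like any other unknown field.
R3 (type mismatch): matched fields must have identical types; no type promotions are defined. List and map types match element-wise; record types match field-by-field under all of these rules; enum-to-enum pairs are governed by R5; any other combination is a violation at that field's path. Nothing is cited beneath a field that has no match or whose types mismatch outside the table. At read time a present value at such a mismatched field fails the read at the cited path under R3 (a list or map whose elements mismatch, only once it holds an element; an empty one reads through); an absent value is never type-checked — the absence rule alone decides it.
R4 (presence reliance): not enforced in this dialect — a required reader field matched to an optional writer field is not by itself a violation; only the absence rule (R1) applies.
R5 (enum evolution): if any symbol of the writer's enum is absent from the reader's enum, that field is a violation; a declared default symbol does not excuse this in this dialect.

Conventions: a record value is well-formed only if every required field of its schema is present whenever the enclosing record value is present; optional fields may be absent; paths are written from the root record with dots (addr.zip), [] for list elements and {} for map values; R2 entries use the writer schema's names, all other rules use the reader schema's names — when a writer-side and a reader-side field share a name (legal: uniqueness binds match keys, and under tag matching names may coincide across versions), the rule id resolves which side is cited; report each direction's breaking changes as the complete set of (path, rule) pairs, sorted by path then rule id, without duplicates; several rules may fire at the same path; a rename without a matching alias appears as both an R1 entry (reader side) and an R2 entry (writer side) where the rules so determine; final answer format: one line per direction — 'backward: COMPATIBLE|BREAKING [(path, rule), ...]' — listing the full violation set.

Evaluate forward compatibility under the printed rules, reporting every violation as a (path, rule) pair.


forward: BREAKING [(attrs, R1), (contact.rating, R1), (contact.weight, R3)]

arrows below run writer -> reader for User
forward on User — v1 reading data written by v2:
  status <- status (Color -> Color, writer required)
  attrs has no writer counterpart
  contact <- contact (Address -> Address, writer required)
  avatar <- avatar (bytes -> bytes, writer optional)
  quantity <- quantity (int32 -> int32, writer required)
  primary <- primary (bool -> bool, writer required)
  writer duration: unknown to reader
  contact.rating <- contact.rating (float32 -> float32, writer optional)
  contact.weight <- contact.weight (float64 -> float32, writer optional)
  writer contact.age: unknown to reader
  breaking: (attrs, R1)
  breaking: (contact.rating, R1)
  breaking: (contact.weight, R3)
  => forward: BREAKING (3)
diffs on User not affecting the asked answer:
  added field duration to record User: optional int32, tag 30 (in v2 it sits immediately before contact) -> fires no rule on User, leaving the asked answer as it is
  enum Color (field status in record User): symbol GREEN removed -> its effect on User is confined to the backward direction, not asked
  added field age to record Address: required int64, tag 39 (in v2 it sits last) -> its effect on User is confined to the backward direction, not asked


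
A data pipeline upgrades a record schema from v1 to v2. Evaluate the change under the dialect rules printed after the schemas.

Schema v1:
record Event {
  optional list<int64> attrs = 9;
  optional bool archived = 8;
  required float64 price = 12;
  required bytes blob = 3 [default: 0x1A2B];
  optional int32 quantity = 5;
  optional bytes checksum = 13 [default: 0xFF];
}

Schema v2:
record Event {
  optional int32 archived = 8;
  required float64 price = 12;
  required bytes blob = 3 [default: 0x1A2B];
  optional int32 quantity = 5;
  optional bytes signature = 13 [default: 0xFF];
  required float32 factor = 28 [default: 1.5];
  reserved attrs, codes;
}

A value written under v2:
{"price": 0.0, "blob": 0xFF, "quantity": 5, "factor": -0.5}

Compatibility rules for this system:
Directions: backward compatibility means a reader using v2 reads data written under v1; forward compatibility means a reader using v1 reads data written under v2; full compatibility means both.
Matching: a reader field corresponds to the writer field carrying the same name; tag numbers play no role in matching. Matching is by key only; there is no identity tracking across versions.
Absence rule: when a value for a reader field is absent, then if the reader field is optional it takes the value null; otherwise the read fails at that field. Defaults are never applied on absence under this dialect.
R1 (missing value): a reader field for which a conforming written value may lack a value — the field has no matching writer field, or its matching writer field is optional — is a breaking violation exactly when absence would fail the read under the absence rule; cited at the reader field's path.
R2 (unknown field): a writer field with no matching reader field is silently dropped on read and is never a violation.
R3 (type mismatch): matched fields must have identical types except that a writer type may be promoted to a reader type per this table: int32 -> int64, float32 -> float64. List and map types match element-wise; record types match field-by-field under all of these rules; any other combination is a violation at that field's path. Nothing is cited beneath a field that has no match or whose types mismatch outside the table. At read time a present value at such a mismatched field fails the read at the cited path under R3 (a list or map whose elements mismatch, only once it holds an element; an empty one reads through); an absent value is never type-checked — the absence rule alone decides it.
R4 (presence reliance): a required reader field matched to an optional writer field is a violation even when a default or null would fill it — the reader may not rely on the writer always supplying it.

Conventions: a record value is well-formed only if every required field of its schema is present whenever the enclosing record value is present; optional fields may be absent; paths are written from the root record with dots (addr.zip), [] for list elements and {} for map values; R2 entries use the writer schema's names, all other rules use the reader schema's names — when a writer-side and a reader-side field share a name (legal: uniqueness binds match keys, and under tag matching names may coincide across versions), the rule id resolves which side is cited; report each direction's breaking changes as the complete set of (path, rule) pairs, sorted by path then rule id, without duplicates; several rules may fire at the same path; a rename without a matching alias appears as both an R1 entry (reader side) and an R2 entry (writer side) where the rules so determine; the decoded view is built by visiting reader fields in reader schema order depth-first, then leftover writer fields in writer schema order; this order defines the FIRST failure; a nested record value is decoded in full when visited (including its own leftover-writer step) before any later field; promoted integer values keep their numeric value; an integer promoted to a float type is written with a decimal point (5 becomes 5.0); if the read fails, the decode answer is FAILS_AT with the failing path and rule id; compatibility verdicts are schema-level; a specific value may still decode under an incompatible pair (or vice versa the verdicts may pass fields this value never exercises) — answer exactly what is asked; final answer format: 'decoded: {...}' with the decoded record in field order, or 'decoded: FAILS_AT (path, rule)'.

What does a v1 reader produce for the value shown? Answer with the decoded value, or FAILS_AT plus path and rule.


decoded: {"attrs": null, "archived": null, "price": 0.0, "blob": 0xFF, "quantity": 5, "checksum": null}

arrows below run writer -> reader for Event
decode (reader v1):
  attrs := null (absent, optional -> null)
  archived := null (absent, optional -> null)
  price := 0.0
  blob := 0xFF
  quantity := 5
  checksum := null (absent, optional -> null)
  writer factor: unknown -> dropped
  => decoded: {"attrs": null, "archived": null, "price": 0.0, "blob": 0xFF, "quantity": 5, "checksum": null}
ruling out the remaining Event differences:
  field archived in record Event: type bool changed to int32 -> changes Event's schema-level verdicts only — the decode of this value is the same
  removed field attrs from record Event (its key "attrs" joins the reserved list) -> fires no rule on Event under this dialect and leaves the result unchanged
  added field factor to record Event: required float32, tag 28, default 1.5 (in v2 it sits last) -> changes Event's schema-level verdicts only — the decode of this value is the same
  renamed field checksum to signature in record Event -> fires no rule on Event under this dialect and leaves the result unchanged


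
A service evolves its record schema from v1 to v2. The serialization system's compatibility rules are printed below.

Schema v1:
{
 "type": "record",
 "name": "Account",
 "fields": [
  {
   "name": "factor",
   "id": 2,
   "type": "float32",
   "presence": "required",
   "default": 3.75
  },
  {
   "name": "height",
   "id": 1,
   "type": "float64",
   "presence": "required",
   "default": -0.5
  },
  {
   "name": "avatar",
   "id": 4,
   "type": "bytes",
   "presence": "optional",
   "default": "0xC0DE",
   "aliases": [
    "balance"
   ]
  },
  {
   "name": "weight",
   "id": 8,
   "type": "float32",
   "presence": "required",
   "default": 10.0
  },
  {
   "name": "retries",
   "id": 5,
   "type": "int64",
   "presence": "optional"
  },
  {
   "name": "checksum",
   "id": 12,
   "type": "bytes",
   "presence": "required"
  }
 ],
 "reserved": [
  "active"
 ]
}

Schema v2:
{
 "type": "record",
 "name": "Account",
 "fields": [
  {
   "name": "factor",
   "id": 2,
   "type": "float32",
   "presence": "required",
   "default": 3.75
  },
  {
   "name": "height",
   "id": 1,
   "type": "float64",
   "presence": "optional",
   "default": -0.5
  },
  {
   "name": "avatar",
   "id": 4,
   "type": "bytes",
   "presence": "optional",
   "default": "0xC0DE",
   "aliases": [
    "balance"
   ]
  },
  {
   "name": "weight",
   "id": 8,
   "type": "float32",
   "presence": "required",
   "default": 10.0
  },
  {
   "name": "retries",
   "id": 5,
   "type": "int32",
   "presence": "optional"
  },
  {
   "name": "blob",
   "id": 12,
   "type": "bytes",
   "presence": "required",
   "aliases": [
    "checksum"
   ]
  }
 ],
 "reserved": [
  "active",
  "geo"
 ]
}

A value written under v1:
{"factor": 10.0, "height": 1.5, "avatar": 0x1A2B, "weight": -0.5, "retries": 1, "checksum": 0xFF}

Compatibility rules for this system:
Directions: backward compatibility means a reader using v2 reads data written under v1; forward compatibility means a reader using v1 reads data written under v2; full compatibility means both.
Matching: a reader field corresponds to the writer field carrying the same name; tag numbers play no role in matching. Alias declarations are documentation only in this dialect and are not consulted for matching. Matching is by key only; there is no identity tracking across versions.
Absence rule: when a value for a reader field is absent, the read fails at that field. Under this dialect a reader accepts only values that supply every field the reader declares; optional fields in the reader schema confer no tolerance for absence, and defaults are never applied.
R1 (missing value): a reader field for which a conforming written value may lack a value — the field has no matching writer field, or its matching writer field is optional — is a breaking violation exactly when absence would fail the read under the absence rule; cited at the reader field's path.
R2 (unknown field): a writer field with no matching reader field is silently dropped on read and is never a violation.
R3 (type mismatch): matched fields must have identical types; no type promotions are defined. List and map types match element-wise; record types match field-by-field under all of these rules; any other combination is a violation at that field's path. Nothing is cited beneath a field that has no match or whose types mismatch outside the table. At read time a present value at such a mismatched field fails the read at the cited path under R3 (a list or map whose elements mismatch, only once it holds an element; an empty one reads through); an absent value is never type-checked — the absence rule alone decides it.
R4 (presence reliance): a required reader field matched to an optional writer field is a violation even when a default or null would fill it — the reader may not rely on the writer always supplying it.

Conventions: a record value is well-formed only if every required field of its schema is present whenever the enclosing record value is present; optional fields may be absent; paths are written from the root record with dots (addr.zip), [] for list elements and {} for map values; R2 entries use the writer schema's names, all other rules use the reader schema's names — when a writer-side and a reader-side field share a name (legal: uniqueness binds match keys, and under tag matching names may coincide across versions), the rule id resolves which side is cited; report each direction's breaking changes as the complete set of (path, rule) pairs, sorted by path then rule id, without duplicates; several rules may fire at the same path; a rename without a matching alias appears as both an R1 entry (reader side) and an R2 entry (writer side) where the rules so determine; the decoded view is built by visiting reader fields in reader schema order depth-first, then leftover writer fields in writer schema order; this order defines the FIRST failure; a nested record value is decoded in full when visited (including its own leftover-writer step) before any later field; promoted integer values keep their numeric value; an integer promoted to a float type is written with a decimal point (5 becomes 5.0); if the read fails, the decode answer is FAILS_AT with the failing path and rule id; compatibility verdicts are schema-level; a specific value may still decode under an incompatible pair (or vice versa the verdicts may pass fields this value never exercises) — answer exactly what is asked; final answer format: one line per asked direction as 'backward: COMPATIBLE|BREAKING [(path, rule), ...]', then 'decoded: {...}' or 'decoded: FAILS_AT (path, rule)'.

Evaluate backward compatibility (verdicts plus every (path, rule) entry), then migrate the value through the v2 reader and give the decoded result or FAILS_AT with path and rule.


the writer's type comes first in each Account pair
backward pass over Account, reader schema v2, writer schema v1:
  float32 -> float32, writer required: factor aligns to factor
  float64 -> float64, writer required: height aligns to height
  bytes -> bytes, writer optional: avatar aligns to avatar
  float32 -> float32, writer required: weight aligns to weight
  int64 -> int32, writer optional: retries aligns to retries
  blob: no writer match
  writer checksum: unknown to reader
  violation R1 at avatar
  violation R1 at blob
  violation R1 at retries
  violation R3 at retries
  => backward: BREAKING (4)
decode (reader v2):
  factor := 10.0
  height := 1.5
  avatar := 0x1A2B
  weight := -0.5
  read fails at retries under R3
  => FAILS_AT (retries, R3)
diffs on Account not affecting the asked answer:
  field height in record Account: required changed to optional -> its effect on Account is confined to the forward direction, not asked

backward: BREAKING [(avatar, R1), (blob, R1), (retries, R1), (retries, R3)]; decoded: FAILS_AT (retries, R3)


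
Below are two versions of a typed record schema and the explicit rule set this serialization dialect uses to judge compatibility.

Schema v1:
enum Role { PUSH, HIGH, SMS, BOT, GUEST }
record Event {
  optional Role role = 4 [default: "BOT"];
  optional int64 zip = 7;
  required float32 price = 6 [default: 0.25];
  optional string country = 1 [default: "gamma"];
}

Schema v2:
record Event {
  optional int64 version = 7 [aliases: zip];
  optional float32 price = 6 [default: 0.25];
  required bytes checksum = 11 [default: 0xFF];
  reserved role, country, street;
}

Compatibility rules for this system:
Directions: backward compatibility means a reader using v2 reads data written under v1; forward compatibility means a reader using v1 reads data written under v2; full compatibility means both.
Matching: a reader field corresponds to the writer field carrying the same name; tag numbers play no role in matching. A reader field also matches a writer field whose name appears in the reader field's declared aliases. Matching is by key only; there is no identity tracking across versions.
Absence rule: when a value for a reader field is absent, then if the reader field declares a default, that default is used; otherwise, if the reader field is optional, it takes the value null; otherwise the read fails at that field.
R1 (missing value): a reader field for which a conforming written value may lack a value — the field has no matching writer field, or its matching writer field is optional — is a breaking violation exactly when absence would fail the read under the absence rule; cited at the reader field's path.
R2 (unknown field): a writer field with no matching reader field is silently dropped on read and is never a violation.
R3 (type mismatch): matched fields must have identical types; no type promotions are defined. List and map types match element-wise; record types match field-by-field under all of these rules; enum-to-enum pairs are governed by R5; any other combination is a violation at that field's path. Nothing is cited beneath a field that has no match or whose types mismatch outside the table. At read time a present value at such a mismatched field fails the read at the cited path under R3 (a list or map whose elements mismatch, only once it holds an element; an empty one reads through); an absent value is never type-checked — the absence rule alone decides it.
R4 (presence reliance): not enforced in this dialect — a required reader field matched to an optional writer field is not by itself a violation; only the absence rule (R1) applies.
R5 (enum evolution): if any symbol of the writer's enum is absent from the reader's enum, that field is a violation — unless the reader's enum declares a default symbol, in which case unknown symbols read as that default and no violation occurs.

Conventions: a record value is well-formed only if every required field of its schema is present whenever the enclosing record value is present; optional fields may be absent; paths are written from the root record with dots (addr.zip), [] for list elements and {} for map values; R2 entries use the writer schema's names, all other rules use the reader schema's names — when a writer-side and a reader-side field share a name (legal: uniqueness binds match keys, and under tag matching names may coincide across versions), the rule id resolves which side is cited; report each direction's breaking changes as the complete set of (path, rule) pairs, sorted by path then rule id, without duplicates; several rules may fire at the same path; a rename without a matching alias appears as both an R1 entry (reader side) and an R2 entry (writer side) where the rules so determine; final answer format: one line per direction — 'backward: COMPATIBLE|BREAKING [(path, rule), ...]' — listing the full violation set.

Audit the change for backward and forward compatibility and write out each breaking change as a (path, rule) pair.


backward: COMPATIBLE []; forward: COMPATIBLE []

arrows below run writer -> reader for Event
backward pass over Event, reader schema v2, writer schema v1:
  version: paired with writer zip (int64 -> int64; writer optional)
  price: paired with writer price (float32 -> float32; writer required)
  checksum: no writer match
  writer role: unknown to reader
  writer country: unknown to reader
  => backward verdict for Event: COMPATIBLE, no violations
forward pass over Event, reader schema v1, writer schema v2:
  role: no writer match
  zip: no writer match
  price: paired with writer price (float32 -> float32; writer optional)
  country: no writer match
  writer version: unknown to reader
  writer checksum: unknown to reader
  => forward verdict for Event: COMPATIBLE, no violations


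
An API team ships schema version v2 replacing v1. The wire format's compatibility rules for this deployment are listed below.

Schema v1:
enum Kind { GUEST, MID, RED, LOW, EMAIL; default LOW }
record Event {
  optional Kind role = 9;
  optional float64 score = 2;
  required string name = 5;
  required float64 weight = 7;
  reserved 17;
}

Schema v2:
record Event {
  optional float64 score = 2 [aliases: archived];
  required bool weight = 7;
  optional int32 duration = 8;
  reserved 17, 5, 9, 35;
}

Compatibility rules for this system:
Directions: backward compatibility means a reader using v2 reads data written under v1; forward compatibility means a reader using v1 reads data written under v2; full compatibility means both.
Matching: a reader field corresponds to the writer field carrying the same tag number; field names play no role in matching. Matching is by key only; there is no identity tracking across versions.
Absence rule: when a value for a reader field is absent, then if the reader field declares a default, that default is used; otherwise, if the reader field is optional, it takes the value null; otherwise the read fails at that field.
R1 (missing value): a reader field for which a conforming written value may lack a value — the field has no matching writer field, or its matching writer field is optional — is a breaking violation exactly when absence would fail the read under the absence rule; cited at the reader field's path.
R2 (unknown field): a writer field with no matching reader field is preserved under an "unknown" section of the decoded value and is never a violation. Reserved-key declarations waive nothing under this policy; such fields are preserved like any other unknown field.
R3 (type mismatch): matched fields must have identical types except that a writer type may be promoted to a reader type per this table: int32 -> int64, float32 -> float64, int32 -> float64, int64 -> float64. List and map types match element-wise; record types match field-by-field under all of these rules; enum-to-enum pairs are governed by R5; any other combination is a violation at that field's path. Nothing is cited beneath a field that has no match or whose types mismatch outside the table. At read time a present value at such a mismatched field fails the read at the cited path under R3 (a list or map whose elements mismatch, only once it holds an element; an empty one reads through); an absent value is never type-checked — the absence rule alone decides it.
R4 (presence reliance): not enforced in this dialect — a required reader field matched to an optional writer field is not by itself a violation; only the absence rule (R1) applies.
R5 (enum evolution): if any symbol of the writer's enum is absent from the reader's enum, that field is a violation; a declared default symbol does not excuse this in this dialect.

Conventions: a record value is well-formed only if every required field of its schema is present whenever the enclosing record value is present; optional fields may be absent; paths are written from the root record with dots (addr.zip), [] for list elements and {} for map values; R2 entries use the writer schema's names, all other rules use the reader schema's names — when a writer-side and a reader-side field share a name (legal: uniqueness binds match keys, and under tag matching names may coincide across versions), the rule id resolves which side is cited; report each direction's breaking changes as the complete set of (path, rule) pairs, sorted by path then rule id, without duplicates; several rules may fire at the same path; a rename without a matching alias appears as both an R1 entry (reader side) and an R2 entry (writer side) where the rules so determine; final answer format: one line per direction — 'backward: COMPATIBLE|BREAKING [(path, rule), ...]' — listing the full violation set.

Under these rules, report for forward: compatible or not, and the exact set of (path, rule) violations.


each type pair in Event: writer, then reader
forward for Event (reader v1, writer v2):
  role: no writer match
  score <- score (float64 -> float64, writer optional)
  name: no writer match
  weight <- weight (bool -> float64, writer required)
  duration (writer side), unknown to reader
  R1 fires at name
  R3 fires at weight
  forward on Event therefore BREAKING (2)
ruling out the remaining Event differences:
  removed field role from record Event (its key 9 joins the reserved list) -> inert for the asked Event verdict: nothing fires
  added field duration to record Event: optional int32, tag 8 (in v2 it sits last) -> inert for the asked Event verdict: nothing fires

forward: BREAKING [(name, R1), (weight, R3)]


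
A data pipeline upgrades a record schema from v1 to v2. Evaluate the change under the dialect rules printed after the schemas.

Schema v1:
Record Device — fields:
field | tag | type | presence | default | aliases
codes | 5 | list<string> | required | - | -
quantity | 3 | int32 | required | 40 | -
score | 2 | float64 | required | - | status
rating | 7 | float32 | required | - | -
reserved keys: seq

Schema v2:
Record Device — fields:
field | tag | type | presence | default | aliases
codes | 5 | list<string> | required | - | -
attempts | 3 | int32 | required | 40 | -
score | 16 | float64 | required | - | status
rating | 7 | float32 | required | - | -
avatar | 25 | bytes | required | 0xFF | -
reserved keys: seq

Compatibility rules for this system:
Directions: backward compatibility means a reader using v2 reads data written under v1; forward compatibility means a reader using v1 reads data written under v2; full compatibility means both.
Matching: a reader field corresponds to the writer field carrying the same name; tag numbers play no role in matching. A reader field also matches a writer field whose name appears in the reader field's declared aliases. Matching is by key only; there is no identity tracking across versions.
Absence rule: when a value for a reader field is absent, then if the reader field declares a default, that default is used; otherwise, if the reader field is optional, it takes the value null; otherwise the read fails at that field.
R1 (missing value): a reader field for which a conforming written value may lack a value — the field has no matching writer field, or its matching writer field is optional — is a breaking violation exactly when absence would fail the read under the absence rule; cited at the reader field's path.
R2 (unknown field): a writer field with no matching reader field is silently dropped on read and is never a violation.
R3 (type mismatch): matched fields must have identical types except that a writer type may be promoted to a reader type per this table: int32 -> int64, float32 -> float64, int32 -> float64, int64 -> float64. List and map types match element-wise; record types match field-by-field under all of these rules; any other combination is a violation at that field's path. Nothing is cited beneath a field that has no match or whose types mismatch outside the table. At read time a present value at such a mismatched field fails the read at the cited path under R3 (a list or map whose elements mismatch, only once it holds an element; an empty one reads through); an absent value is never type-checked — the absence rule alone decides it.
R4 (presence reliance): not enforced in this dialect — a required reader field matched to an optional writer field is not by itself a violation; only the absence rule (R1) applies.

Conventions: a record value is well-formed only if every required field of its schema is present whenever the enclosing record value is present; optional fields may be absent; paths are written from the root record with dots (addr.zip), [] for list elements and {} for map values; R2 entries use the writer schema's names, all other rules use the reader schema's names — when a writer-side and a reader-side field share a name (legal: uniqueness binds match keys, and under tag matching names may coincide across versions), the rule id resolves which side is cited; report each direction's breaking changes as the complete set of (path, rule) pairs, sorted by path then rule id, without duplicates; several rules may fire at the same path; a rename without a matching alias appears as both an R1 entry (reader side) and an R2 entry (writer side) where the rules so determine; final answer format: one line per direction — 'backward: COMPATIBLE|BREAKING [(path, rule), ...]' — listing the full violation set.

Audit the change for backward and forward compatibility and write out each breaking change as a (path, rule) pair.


the writer's type comes first in each Device pair
backward pass over Device, reader schema v2, writer schema v1:
  list<string> -> list<string>, writer required: codes aligns to codes
  attempts has no writer counterpart
  float64 -> float64, writer required: score aligns to score
  float32 -> float32, writer required: rating aligns to rating
  avatar has no writer counterpart
  writer quantity: unknown to reader
  => no violations; backward on Device: COMPATIBLE
forward pass over Device, reader schema v1, writer schema v2:
  list<string> -> list<string>, writer required: codes aligns to codes
  quantity has no writer counterpart
  float64 -> float64, writer required: score aligns to score
  float32 -> float32, writer required: rating aligns to rating
  writer attempts: unknown to reader
  writer avatar: unknown to reader
  => no violations; forward on Device: COMPATIBLE

backward: COMPATIBLE []; forward: COMPATIBLE []


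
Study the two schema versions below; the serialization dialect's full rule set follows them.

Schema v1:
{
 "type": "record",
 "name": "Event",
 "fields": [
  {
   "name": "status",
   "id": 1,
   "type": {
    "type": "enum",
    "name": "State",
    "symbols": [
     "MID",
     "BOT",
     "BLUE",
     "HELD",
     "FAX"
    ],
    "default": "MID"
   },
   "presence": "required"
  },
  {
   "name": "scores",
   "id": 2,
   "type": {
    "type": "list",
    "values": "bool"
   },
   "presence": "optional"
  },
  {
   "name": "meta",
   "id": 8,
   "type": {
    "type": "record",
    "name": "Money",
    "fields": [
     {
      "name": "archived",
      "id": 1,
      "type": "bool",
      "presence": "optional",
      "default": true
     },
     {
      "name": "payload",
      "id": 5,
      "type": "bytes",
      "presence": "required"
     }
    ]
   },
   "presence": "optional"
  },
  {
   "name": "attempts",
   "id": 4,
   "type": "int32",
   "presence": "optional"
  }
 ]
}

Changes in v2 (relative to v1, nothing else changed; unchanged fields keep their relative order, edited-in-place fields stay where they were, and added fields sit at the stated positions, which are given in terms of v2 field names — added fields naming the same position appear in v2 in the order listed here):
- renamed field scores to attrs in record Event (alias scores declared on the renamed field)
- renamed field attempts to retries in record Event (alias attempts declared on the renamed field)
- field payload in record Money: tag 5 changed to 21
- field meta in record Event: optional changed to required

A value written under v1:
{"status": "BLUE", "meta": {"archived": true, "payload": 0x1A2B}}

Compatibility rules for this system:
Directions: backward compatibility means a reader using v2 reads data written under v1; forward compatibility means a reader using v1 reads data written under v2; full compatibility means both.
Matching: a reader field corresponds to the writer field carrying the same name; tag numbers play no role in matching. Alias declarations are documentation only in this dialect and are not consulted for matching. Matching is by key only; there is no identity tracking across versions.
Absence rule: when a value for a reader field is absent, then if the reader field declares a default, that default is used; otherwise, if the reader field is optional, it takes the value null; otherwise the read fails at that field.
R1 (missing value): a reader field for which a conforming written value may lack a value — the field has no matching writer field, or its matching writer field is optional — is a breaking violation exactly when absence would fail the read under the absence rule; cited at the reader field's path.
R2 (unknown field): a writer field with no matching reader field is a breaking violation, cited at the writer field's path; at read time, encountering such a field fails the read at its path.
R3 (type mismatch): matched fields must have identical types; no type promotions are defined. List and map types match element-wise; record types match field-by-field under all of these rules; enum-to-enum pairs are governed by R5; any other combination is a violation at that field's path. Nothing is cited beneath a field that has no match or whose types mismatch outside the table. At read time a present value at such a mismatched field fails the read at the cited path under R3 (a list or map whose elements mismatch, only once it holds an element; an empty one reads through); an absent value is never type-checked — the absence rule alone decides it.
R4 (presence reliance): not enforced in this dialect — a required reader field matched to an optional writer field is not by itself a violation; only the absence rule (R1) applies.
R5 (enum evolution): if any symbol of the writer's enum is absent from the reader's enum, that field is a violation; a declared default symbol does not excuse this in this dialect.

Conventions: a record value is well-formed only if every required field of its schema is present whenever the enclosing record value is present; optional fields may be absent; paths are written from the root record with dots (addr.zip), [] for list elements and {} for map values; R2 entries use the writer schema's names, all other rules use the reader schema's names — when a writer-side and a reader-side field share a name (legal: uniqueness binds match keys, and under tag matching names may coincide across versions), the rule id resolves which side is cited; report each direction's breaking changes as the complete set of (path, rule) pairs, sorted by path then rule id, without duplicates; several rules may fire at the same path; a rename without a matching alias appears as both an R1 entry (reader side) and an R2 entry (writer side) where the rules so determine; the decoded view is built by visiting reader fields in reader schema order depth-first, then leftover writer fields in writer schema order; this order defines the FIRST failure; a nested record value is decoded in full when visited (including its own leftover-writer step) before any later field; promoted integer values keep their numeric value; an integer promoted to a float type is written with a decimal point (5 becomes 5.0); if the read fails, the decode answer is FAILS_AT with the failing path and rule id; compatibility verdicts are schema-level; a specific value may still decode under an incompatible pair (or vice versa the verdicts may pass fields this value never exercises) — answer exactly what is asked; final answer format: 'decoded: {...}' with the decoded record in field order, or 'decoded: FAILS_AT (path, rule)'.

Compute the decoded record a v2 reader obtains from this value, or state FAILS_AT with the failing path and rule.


the writer's type comes first in each Event pair
decode walk for Event under reader schema v2:
  status := "BLUE"
  attrs := null (absent, optional -> null)
  meta.archived := true
  meta.payload := 0x1A2B
  retries := null (absent, optional -> null)
  => decoded: {"status": "BLUE", "attrs": null, "meta": {"archived": true, "payload": 0x1A2B}, "retries": null}
diffs on Event not affecting the asked answer:
  field payload in record Money: tag 5 changed to 21 -> inert under this dialect — no rule fires on Event and the result does not move
  field meta in record Event: optional changed to required -> affects the rule determinations only; this particular Event value decodes identically

decoded: {"status": "BLUE", "attrs": null, "meta": {"archived": true, "payload": 0x1A2B}, "retries": null}


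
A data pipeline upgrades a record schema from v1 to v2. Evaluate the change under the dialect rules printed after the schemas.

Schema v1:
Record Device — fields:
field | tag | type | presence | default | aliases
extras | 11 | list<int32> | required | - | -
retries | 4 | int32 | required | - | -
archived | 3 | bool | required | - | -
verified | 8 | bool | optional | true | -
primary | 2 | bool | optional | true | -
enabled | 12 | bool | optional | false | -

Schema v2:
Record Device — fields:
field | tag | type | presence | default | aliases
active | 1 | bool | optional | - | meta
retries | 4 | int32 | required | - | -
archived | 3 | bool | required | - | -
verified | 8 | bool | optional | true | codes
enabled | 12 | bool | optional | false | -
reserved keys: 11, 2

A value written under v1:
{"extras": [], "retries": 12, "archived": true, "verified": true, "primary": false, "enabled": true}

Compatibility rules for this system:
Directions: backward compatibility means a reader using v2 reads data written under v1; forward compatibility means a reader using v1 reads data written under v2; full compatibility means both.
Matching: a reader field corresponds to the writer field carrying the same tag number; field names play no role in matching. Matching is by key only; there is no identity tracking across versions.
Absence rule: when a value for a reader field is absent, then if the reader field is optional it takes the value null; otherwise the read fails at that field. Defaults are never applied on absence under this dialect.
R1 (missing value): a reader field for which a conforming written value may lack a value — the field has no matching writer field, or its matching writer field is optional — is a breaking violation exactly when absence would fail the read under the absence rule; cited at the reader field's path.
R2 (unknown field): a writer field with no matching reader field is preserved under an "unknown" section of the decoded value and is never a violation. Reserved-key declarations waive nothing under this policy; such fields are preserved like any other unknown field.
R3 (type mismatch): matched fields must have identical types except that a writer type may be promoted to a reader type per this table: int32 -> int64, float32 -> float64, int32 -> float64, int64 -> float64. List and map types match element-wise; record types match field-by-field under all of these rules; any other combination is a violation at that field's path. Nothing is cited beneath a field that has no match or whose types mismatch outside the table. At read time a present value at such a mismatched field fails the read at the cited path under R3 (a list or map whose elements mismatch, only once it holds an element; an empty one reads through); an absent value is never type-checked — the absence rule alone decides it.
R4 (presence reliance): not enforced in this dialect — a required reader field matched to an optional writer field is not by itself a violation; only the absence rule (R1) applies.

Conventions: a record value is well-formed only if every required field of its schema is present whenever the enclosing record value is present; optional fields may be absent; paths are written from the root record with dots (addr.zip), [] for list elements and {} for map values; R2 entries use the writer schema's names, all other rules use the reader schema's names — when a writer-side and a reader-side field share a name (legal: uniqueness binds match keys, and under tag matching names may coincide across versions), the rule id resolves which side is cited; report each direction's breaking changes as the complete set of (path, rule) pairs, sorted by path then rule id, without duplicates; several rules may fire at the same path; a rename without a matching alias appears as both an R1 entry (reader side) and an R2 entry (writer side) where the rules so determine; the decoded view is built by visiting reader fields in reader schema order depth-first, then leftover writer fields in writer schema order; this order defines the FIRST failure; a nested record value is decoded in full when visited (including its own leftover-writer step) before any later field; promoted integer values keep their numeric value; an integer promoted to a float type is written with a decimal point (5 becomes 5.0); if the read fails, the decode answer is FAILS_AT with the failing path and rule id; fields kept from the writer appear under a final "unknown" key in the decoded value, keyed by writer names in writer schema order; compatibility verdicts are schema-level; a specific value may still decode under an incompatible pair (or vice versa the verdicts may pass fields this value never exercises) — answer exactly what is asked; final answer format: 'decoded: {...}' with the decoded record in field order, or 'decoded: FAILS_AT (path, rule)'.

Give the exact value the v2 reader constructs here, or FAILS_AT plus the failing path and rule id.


each type pair in Device: writer, then reader
migrating the Device value to v2:
  active := null (not supplied -> null)
  retries := 12
  archived := true
  verified := true
  enabled := true
  writer extras: kept under "unknown"
  writer primary: kept under "unknown"
  => decoded: {"active": null, "retries": 12, "archived": true, "verified": true, "enabled": true, "unknown": {"extras": [], "primary": false}}

decoded: {"active": null, "retries": 12, "archived": true, "verified": true, "enabled": true, "unknown": {"extras": [], "primary": false}}
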